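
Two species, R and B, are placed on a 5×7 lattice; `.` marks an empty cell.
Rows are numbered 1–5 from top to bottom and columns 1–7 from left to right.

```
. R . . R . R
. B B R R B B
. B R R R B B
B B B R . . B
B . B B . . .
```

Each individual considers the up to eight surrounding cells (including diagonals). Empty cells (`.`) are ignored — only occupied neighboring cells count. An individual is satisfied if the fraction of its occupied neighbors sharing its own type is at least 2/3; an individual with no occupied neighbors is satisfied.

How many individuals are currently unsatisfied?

(1,2)R 0/2 ✗
(1,5)R 2/3 ✓
(1,7)R 0/2 ✗
(2,2)B 2/4 ✗
(2,3)B 2/6 ✗
(2,4)R 5/6 ✓
(2,5)R 4/6 ✓
(2,6)B 3/7 ✗
(2,7)B 3/4 ✓
(3,2)B 5/6 ✓
(3,3)R 3/8 ✗
(3,4)R 5/7 ✓
(3,5)R 4/6 ✓
(3,6)B 4/6 ✓
(3,7)B 4/4 ✓
(4,1)B 3/3 ✓
(4,2)B 5/6 ✓
(4,3)B 4/7 ✗
(4,4)R 3/6 ✗
(4,7)B 2/2 ✓
(5,1)B 2/2 ✓
(5,3)B 3/4 ✓
(5,4)B 2/3 ✓
Unsatisfied: (1,2), (1,7), (2,2), (2,3), (2,6), (3,3), (4,3), (4,4) — 8 in total.

8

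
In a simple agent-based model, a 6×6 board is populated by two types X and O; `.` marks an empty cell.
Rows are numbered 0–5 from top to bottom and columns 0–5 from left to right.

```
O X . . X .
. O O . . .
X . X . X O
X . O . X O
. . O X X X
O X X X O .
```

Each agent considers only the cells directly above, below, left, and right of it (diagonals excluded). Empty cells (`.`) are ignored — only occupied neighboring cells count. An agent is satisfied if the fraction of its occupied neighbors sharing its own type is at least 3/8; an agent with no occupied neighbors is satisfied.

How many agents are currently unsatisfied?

(0,0)O 0/1 ✗
(0,1)X 0/2 ✗
(0,4)X 0/0 ✓
(1,1)O 1/2 ✓
(1,2)O 1/2 ✓
(2,0)X 1/1 ✓
(2,2)X 0/2 ✗
(2,4)X 1/2 ✓
(2,5)O 1/2 ✓
(3,0)X 1/1 ✓
(3,2)O 1/2 ✓
(3,4)X 2/3 ✓
(3,5)O 1/3 ✗
(4,2)O 1/3 ✗
(4,3)X 2/3 ✓
(4,4)X 3/4 ✓
(4,5)X 1/2 ✓
(5,0)O 0/1 ✗
(5,1)X 1/2 ✓
(5,2)X 2/3 ✓
(5,3)X 2/3 ✓
(5,4)O 0/2 ✗
Unsatisfied: (0,0), (0,1), (2,2), (3,5), (4,2), (5,0), (5,4) — 7 in total.

7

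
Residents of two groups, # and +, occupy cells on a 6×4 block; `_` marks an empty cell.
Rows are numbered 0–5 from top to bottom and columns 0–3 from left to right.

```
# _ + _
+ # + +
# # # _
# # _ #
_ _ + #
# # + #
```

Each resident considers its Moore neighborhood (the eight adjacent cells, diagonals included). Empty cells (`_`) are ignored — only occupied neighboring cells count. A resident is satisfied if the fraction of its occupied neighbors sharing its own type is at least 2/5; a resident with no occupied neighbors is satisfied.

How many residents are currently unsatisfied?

(0,0)# 1/2 ✓
(0,2)+ 2/3 ✓
(1,0)+ 0/4 ✗
(1,1)# 4/7 ✓
(1,2)+ 2/5 ✓
(1,3)+ 2/3 ✓
(2,0)# 4/5 ✓
(2,1)# 5/7 ✓
(2,2)# 4/6 ✓
(3,0)# 3/3 ✓
(3,1)# 4/5 ✓
(3,3)# 2/3 ✓
(4,2)+ 1/6 ✗
(4,3)# 2/4 ✓
(5,0)# 1/1 ✓
(5,1)# 1/3 ✗
(5,2)+ 1/4 ✗
(5,3)# 1/3 ✗
Unsatisfied: (1,0), (4,2), (5,1), (5,2), (5,3) — 5 in total.

5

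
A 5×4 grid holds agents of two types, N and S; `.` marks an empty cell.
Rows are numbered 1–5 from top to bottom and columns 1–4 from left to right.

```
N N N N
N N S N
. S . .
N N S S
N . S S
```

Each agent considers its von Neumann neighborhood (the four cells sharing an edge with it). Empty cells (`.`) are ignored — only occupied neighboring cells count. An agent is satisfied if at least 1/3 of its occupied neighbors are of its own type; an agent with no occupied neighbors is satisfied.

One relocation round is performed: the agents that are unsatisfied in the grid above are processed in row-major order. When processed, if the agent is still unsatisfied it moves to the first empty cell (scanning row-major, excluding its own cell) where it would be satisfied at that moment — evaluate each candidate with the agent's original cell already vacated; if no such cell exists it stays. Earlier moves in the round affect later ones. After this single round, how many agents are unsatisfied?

0

Initially unsatisfied (in order): (2,3), (3,2).
  (2,3) → (3,1).
  (3,2): now satisfied by earlier moves; stays.
Resulting grid:
N N N N
N N . N
S S . .
N N S S
N . S S
All satisfied now.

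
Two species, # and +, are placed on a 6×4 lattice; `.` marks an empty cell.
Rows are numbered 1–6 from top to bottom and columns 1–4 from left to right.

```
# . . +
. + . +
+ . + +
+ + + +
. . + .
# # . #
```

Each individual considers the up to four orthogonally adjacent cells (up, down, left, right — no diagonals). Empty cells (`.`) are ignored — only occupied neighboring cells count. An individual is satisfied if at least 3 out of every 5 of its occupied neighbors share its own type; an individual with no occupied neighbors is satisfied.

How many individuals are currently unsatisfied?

0

(1,1)# 0/0 satisfied
(1,4)+ 1/1 satisfied
(2,2)+ 0/0 satisfied
(2,4)+ 2/2 satisfied
(3,1)+ 1/1 satisfied
(3,3)+ 2/2 satisfied
(3,4)+ 3/3 satisfied
(4,1)+ 2/2 satisfied
(4,2)+ 2/2 satisfied
(4,3)+ 4/4 satisfied
(4,4)+ 2/2 satisfied
(5,3)+ 1/1 satisfied
(6,1)# 1/1 satisfied
(6,2)# 1/1 satisfied
(6,4)# 0/0 satisfied
Every one meets the threshold.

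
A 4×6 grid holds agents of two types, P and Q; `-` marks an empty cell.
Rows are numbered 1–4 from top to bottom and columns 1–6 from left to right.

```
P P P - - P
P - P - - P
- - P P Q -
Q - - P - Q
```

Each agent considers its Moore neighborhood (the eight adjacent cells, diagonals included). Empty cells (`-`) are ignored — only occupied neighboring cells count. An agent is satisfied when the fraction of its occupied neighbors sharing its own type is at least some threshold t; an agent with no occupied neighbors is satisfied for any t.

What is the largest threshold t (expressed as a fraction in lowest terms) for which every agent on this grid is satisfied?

(1,1)P 2/2
(1,2)P 4/4
(1,3)P 2/2
(1,6)P 1/1
(2,1)P 2/2
(2,3)P 4/4
(2,6)P 1/2
(3,3)P 3/3
(3,4)P 3/4
(3,5)Q 1/4
(4,1)Q — no occupied neighbors
(4,4)P 2/3
(4,6)Q 1/1
The smallest same-type fraction is 1/4 at (3,5), which reduces to 1/4. Any threshold above that leaves this agent unsatisfied.

1/4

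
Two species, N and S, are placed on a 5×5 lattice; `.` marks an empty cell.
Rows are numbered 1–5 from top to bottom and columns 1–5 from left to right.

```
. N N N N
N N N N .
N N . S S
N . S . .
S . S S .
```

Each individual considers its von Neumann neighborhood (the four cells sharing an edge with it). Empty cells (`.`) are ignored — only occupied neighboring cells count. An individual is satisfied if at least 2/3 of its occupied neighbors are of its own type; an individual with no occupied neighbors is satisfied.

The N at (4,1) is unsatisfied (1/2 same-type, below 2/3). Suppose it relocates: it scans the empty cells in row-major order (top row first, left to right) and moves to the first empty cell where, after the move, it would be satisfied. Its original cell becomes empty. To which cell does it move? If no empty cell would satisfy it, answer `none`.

Vacating (4,1). Empty cells in order:
  (1,1): 2/2 same-type → satisfied — stop here.

(1,1)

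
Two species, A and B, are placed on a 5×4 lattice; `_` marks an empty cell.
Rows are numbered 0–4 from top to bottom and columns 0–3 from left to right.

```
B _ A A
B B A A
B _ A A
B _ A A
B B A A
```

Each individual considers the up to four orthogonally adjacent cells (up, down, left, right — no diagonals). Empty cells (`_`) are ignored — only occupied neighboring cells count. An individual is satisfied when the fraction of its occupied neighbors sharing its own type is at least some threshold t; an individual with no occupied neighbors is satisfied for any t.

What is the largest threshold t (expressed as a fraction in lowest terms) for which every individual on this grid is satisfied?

1/2

Row 0: (0,0)B 1/1 · (0,2)A 2/2 · (0,3)A 2/2
Row 1: (1,0)B 3/3 · (1,1)B 1/2 · (1,2)A 3/4 · (1,3)A 3/3
Row 2: (2,0)B 2/2 · (2,2)A 3/3 · (2,3)A 3/3
Row 3: (3,0)B 2/2 · (3,2)A 3/3 · (3,3)A 3/3
Row 4: (4,0)B 2/2 · (4,1)B 1/2 · (4,2)A 2/3 · (4,3)A 2/2
The smallest same-type fraction is 1/2 at (1,1), which reduces to 1/2. Any threshold above that leaves this individual unsatisfied.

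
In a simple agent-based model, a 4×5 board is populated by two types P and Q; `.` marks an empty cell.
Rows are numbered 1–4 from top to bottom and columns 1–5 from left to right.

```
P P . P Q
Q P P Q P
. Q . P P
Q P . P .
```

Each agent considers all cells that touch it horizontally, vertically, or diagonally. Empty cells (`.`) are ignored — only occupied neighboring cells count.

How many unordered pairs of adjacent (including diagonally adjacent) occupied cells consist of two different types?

Scan each occupied cell's neighbors to the right and below (and the two forward diagonals) so each pair is counted once.
Row 1: P(1,1)–P(1,2)= P(1,1)–Q(2,1)≠ P(1,1)–P(2,2)= P(1,2)–P(2,2)= P(1,2)–P(2,3)= P(1,2)–Q(2,1)≠ P(1,4)–Q(1,5)≠ P(1,4)–Q(2,4)≠ P(1,4)–P(2,5)= P(1,4)–P(2,3)= Q(1,5)–P(2,5)≠ Q(1,5)–Q(2,4)=  → 5/12 unlike.
Row 2: Q(2,1)–P(2,2)≠ Q(2,1)–Q(3,2)= P(2,2)–P(2,3)= P(2,2)–Q(3,2)≠ P(2,3)–Q(2,4)≠ P(2,3)–P(3,4)= P(2,3)–Q(3,2)≠ Q(2,4)–P(2,5)≠ Q(2,4)–P(3,4)≠ Q(2,4)–P(3,5)≠ P(2,5)–P(3,5)= P(2,5)–P(3,4)=  → 7/12 unlike.
Row 3: Q(3,2)–P(4,2)≠ Q(3,2)–Q(4,1)= P(3,4)–P(3,5)= P(3,4)–P(4,4)= P(3,5)–P(4,4)=  → 1/5 unlike.
Row 4: Q(4,1)–P(4,2)≠  → 1/1 unlike.
Total adjacent occupied pairs: 30; unlike-type pairs: 14.

14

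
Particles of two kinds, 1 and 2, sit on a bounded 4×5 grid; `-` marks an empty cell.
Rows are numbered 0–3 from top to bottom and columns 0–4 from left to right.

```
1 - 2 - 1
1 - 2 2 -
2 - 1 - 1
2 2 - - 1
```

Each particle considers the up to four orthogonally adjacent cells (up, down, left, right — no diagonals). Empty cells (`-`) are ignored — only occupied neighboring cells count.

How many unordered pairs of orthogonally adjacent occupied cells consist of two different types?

Scan each occupied cell's neighbors to the right and below so each pair is counted once.
Row 0: 1(0,0)–1(1,0)= 2(0,2)–2(1,2)=  → 0/2 unlike.
Row 1: 1(1,0)–2(2,0)≠ 2(1,2)–2(1,3)= 2(1,2)–1(2,2)≠  → 2/3 unlike.
Row 2: 2(2,0)–2(3,0)= 1(2,4)–1(3,4)=  → 0/2 unlike.
Row 3: 2(3,0)–2(3,1)=  → 0/1 unlike.
Total adjacent occupied pairs: 8; unlike-type pairs: 2.

2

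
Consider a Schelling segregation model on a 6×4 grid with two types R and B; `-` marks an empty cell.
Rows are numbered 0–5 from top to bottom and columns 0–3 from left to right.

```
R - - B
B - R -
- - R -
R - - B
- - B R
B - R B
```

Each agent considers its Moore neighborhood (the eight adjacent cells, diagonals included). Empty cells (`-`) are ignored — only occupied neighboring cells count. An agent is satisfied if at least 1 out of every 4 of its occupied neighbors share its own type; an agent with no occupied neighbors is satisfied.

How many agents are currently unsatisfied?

(0,0)R 0/1 not
(0,3)B 0/1 not
(1,0)B 0/1 not
(1,2)R 1/2 satisfied
(2,2)R 1/2 satisfied
(3,0)R 0/0 satisfied
(3,3)B 1/3 satisfied
(4,2)B 2/4 satisfied
(4,3)R 1/4 satisfied
(5,0)B 0/0 satisfied
(5,2)R 1/3 satisfied
(5,3)B 1/3 satisfied
Unsatisfied: (0,0), (0,3), (1,0) — 3 in total.

3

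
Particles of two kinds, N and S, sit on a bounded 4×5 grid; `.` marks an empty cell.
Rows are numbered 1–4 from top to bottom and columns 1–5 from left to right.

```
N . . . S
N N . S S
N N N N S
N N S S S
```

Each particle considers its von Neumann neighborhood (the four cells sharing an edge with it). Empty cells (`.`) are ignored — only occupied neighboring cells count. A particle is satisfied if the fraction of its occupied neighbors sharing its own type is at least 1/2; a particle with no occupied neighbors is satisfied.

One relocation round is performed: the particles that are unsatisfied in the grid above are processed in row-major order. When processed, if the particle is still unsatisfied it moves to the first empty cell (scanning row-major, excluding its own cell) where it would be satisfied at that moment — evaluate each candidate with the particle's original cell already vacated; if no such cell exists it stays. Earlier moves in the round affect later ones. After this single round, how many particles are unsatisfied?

Initially unsatisfied (in order): (3,4), (4,3).
  (3,4) → (1,2).
  (4,3) → (1,4).
Resulting grid:
N N . S S
N N . S S
N N N . S
N N . S S
All satisfied now.

0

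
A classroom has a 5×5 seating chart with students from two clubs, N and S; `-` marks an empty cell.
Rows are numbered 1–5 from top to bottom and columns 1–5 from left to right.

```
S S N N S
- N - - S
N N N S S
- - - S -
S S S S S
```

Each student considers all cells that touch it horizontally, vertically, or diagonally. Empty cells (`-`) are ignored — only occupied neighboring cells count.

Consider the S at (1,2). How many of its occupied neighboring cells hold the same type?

1

Occupied neighbors of (1,2): (1,1)=S, (1,3)=N, (2,2)=N.
Same type (S): 1 of 3.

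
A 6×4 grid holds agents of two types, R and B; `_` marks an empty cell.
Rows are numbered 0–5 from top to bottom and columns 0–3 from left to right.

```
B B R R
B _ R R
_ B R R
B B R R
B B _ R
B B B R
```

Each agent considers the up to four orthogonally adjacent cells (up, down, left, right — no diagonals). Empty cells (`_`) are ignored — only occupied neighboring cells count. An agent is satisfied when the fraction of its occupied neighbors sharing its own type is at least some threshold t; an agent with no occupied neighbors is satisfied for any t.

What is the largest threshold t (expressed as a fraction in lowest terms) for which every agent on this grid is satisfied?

Row 0: (0,0)B 2/2 · (0,1)B 1/2 · (0,2)R 2/3 · (0,3)R 2/2
Row 1: (1,0)B 1/1 · (1,2)R 3/3 · (1,3)R 3/3
Row 2: (2,1)B 1/2 · (2,2)R 3/4 · (2,3)R 3/3
Row 3: (3,0)B 2/2 · (3,1)B 3/4 · (3,2)R 2/3 · (3,3)R 3/3
Row 4: (4,0)B 3/3 · (4,1)B 3/3 · (4,3)R 2/2
Row 5: (5,0)B 2/2 · (5,1)B 3/3 · (5,2)B 1/2 · (5,3)R 1/2
The smallest same-type fraction is 1/2 at (0,1), which reduces to 1/2. Any threshold above that leaves this agent unsatisfied.

1/2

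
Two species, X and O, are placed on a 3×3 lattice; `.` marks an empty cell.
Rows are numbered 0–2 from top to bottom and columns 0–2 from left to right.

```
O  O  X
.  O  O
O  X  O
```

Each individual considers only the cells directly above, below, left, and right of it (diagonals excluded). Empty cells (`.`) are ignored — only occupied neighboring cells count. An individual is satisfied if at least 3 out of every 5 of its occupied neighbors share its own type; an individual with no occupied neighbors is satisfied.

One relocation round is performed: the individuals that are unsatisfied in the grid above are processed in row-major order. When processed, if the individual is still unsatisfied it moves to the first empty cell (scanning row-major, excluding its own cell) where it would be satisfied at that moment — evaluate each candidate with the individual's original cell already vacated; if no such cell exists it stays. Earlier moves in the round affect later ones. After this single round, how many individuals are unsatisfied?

Initially unsatisfied (in order): (0,2), (2,0), (2,1), (2,2).
  (0,2): no empty cell satisfies it; stays.
  (2,0) → (1,0).
  (2,1): no empty cell satisfies it; stays.
  (2,2): no empty cell satisfies it; stays.
Resulting grid:
O O X
O O O
. X O
Unsatisfied now: (0,2), (2,1), (2,2).

3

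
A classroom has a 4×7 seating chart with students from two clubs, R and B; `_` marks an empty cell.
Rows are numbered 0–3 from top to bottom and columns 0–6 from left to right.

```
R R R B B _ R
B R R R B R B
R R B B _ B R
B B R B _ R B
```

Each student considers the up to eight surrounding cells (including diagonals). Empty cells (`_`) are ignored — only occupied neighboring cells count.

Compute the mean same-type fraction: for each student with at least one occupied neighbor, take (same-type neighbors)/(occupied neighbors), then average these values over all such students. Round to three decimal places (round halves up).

0.461

(0,0)R 2/3
(0,1)R 4/5
(0,2)R 4/5
(0,3)B 2/5
(0,4)B 2/4
(0,6)R 1/2
(1,0)B 0/5
(1,1)R 6/8
(1,2)R 5/8
(1,3)R 2/7
(1,4)B 4/6
(1,5)R 2/6
(1,6)B 1/4
(2,0)R 2/5
(2,1)R 4/8
(2,2)B 3/8
(2,3)B 3/6
(2,5)B 3/6
(2,6)R 2/5
(3,0)B 1/3
(3,1)B 2/5
(3,2)R 1/5
(3,3)B 2/3
(3,5)R 1/3
(3,6)B 1/3
Sum over 25 students: 2/3 + 4/5 + 4/5 + 2/5 + 2/4 + 1/2 + 0/5 + 6/8 + 5/8 + 2/7 + 4/6 + 2/6 + 1/4 + 2/5 + 4/8 + 3/8 + 3/6 + 3/6 + 2/5 + 1/3 + 2/5 + 1/5 + 2/3 + 1/3 + 1/3 = 2419/210; mean = 2419/210 ÷ 25 = 2419/5250 = 0.460761… → 0.461.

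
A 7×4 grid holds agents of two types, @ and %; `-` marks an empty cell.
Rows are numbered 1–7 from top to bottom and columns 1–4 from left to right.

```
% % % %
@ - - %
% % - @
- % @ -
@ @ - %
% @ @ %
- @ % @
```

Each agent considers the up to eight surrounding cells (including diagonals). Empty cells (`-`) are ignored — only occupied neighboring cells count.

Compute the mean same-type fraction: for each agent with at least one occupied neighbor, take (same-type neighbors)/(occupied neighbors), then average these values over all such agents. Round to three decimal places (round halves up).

0.503

Row 1: (1,1)% 1/2 · (1,2)% 2/3 · (1,3)% 3/3 · (1,4)% 2/2
Row 2: (2,1)@ 0/4 · (2,4)% 2/3
Row 3: (3,1)% 2/3 · (3,2)% 2/4 · (3,4)@ 1/2
Row 4: (4,2)% 2/5 · (4,3)@ 2/5
Row 5: (5,1)@ 2/4 · (5,2)@ 4/6 · (5,4)% 1/3
Row 6: (6,1)% 0/4 · (6,2)@ 4/6 · (6,3)@ 4/7 · (6,4)% 2/4
Row 7: (7,2)@ 2/4 · (7,3)% 1/5 · (7,4)@ 1/3
Sum over 21 agents: 1/2 + 2/3 + 3/3 + 2/2 + 0/4 + 2/3 + 2/3 + 2/4 + 1/2 + 2/5 + 2/5 + 2/4 + 4/6 + 1/3 + 0/4 + 4/6 + 4/7 + 2/4 + 2/4 + 1/5 + 1/3 = 74/7; mean = 74/7 ÷ 21 = 74/147 = 0.503401… → 0.503.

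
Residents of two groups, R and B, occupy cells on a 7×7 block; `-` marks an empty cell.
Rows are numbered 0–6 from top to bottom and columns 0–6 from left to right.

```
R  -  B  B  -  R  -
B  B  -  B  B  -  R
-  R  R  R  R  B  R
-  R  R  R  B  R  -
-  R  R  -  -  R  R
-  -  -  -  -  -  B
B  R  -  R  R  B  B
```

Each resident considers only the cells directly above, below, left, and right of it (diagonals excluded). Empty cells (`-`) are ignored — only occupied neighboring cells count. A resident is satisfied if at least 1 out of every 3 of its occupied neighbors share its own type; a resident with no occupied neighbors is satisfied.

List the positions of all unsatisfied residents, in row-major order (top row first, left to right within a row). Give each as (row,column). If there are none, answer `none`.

Row 0: (0,0)R 0/1 unhappy · (0,2)B 1/1 ok · (0,3)B 2/2 ok · (0,5)R 0/0 ok
Row 1: (1,0)B 1/2 ok · (1,1)B 1/2 ok · (1,3)B 2/3 ok · (1,4)B 1/2 ok · (1,6)R 1/1 ok
Row 2: (2,1)R 2/3 ok · (2,2)R 3/3 ok · (2,3)R 3/4 ok · (2,4)R 1/4 unhappy · (2,5)B 0/3 unhappy · (2,6)R 1/2 ok
Row 3: (3,1)R 3/3 ok · (3,2)R 4/4 ok · (3,3)R 2/3 ok · (3,4)B 0/3 unhappy · (3,5)R 1/3 ok
Row 4: (4,1)R 2/2 ok · (4,2)R 2/2 ok · (4,5)R 2/2 ok · (4,6)R 1/2 ok
Row 5: (5,6)B 1/2 ok
Row 6: (6,0)B 0/1 unhappy · (6,1)R 0/1 unhappy · (6,3)R 1/1 ok · (6,4)R 1/2 ok · (6,5)B 1/2 ok · (6,6)B 2/2 ok

(0,0), (2,4), (2,5), (3,4), (6,0), (6,1)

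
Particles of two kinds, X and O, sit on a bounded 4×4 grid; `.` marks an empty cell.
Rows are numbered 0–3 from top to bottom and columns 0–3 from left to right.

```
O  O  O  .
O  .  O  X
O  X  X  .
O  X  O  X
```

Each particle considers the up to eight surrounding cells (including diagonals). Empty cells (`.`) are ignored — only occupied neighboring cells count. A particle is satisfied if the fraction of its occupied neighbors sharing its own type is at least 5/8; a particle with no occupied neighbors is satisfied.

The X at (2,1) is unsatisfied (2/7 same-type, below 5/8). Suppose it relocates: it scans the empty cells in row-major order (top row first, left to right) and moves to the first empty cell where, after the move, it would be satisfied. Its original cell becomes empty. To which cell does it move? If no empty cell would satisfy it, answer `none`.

none

Vacating (2,1). Empty cells in order:
  (0,3): 1/3 same-type → still unsatisfied.
  (1,1): 1/7 same-type → still unsatisfied.
  (2,3): 3/5 same-type → still unsatisfied.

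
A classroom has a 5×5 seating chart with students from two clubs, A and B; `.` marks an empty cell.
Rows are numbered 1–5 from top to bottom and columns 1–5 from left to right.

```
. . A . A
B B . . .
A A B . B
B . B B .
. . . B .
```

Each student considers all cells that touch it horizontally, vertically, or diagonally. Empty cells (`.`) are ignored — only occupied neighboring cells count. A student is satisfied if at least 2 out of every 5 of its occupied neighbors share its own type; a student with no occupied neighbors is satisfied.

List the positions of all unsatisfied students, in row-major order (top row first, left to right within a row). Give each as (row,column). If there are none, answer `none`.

(1,3)A 0/1 not
(1,5)A 0/0 satisfied
(2,1)B 1/3 not
(2,2)B 2/5 satisfied
(3,1)A 1/4 not
(3,2)A 1/6 not
(3,3)B 3/4 satisfied
(3,5)B 1/1 satisfied
(4,1)B 0/2 not
(4,3)B 3/4 satisfied
(4,4)B 4/4 satisfied
(5,4)B 2/2 satisfied

(1,3), (2,1), (3,1), (3,2), (4,1)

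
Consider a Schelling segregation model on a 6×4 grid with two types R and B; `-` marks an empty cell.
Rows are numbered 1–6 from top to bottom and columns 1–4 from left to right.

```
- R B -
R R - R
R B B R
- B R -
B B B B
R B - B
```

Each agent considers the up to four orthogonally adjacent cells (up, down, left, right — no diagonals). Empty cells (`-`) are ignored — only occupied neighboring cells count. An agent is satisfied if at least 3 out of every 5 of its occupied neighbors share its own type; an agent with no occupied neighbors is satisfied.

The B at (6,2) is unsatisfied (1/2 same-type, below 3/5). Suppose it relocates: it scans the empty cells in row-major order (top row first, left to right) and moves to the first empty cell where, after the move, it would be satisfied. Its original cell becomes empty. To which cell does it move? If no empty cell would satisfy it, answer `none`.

Vacating (6,2). Empty cells in order:
  (1,1): 0/2 same-type → still unsatisfied.
  (1,4): 1/2 same-type → still unsatisfied.
  (2,3): 2/4 same-type → still unsatisfied.
  (4,1): 2/3 same-type → satisfied — stop here.

(4,1)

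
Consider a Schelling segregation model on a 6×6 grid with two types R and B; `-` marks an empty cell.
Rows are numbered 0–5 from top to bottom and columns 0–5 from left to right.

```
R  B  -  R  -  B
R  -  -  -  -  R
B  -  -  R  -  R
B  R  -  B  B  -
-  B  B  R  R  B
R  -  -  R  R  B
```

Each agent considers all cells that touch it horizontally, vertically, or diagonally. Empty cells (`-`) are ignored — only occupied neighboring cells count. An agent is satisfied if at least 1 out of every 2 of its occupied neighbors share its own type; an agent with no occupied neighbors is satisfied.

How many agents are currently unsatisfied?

12

(0,0)R 1/2 satisfied
(0,1)B 0/2 not
(0,3)R 0/0 satisfied
(0,5)B 0/1 not
(1,0)R 1/3 not
(1,5)R 1/2 satisfied
(2,0)B 1/3 not
(2,3)R 0/2 not
(2,5)R 1/2 satisfied
(3,0)B 2/3 satisfied
(3,1)R 0/4 not
(3,3)B 2/5 not
(3,4)B 2/6 not
(4,1)B 2/4 satisfied
(4,2)B 2/5 not
(4,3)R 3/6 satisfied
(4,4)R 3/7 not
(4,5)B 2/4 satisfied
(5,0)R 0/1 not
(5,3)R 3/4 satisfied
(5,4)R 3/5 satisfied
(5,5)B 1/3 not
Unsatisfied: (0,1), (0,5), (1,0), (2,0), (2,3), (3,1), (3,3), (3,4), (4,2), (4,4), (5,0), (5,5) — 12 in total.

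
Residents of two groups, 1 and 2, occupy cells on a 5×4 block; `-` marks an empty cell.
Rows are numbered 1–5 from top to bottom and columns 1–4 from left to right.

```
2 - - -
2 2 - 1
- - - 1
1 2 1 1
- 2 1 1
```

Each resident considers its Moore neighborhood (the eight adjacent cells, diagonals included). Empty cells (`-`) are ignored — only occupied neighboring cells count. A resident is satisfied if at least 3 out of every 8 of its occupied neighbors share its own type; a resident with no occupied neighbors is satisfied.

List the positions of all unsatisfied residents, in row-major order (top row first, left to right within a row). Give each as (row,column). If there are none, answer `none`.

(1,1)2 2/2 ✓
(2,1)2 2/2 ✓
(2,2)2 2/2 ✓
(2,4)1 1/1 ✓
(3,4)1 3/3 ✓
(4,1)1 0/2 ✗
(4,2)2 1/4 ✗
(4,3)1 4/6 ✓
(4,4)1 4/4 ✓
(5,2)2 1/4 ✗
(5,3)1 3/5 ✓
(5,4)1 3/3 ✓

(4,1), (4,2), (5,2)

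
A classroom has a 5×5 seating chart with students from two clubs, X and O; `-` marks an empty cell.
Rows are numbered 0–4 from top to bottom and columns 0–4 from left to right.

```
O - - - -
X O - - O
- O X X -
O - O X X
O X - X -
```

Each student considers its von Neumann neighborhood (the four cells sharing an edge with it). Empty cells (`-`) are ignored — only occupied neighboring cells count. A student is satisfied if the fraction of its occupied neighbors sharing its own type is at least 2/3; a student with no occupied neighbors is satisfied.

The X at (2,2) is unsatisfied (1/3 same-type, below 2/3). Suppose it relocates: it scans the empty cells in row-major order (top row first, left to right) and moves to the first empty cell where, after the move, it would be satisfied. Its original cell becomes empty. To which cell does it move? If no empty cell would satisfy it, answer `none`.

(0,2)

Vacating (2,2). Empty cells in order:
  (0,1): 0/2 same-type → still unsatisfied.
  (0,2): 0/0 same-type → satisfied — stop here.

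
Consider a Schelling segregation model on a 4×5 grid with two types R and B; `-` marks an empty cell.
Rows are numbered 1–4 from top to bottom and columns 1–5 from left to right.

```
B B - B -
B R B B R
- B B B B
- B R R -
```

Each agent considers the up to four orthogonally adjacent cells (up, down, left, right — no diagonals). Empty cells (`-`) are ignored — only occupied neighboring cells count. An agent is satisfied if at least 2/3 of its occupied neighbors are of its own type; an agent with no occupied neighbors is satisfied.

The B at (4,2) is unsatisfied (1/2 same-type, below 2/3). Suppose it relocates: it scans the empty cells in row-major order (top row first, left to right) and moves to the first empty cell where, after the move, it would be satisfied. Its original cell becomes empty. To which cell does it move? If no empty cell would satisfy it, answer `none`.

Vacating (4,2). Empty cells in order:
  (1,3): 3/3 same-type → satisfied — stop here.

(1,3)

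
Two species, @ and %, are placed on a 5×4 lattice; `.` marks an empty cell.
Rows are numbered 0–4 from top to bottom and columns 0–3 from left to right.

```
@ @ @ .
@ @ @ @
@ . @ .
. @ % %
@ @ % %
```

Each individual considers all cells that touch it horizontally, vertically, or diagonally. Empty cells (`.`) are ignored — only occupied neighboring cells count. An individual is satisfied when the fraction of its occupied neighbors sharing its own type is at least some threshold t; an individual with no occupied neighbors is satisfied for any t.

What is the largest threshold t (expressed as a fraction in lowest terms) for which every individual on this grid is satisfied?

1/2

(0,0)@ 3/3
(0,1)@ 5/5
(0,2)@ 4/4
(1,0)@ 4/4
(1,1)@ 7/7
(1,2)@ 5/5
(1,3)@ 3/3
(2,0)@ 3/3
(2,2)@ 4/6
(3,1)@ 4/6
(3,2)% 3/6
(3,3)% 3/4
(4,0)@ 2/2
(4,1)@ 2/4
(4,2)% 3/5
(4,3)% 3/3
The smallest same-type fraction is 3/6 at (3,2), which reduces to 1/2. Any threshold above that leaves this individual unsatisfied.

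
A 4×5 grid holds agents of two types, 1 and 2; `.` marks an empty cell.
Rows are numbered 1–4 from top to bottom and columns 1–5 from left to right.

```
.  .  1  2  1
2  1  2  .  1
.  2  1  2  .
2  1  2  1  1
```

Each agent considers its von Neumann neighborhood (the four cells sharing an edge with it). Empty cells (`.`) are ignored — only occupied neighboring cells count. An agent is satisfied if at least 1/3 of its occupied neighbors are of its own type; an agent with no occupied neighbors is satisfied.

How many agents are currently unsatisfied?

(1,3)1 0/2 not
(1,4)2 0/2 not
(1,5)1 1/2 satisfied
(2,1)2 0/1 not
(2,2)1 0/3 not
(2,3)2 0/3 not
(2,5)1 1/1 satisfied
(3,2)2 0/3 not
(3,3)1 0/4 not
(3,4)2 0/2 not
(4,1)2 0/1 not
(4,2)1 0/3 not
(4,3)2 0/3 not
(4,4)1 1/3 satisfied
(4,5)1 1/1 satisfied
Unsatisfied: (1,3), (1,4), (2,1), (2,2), (2,3), (3,2), (3,3), (3,4), (4,1), (4,2), (4,3) — 11 in total.

11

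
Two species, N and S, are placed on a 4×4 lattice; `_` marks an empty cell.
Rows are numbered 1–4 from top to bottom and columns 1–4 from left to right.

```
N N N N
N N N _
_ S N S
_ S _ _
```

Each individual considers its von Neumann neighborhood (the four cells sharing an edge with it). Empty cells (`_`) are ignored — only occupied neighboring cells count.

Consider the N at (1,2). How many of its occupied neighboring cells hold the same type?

3

Occupied neighbors of (1,2): (2,2)=N, (1,1)=N, (1,3)=N.
Same type (N): 3 of 3.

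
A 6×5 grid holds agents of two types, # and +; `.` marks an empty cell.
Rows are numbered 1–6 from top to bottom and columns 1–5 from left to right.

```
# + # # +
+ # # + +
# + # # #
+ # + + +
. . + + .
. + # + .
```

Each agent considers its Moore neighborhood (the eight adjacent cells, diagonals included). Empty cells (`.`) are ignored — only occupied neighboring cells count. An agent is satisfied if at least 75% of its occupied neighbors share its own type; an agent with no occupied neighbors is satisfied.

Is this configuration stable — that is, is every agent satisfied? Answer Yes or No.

No

Row 1: (1,1)# 1/3 ✗ · (1,2)+ 1/5 ✗ · (1,3)# 3/5 ✗ · (1,4)# 2/5 ✗ · (1,5)+ 2/3 ✗
Row 2: (2,1)+ 2/5 ✗ · (2,2)# 5/8 ✗ · (2,3)# 5/8 ✗ · (2,4)+ 2/8 ✗ · (2,5)+ 2/5 ✗
Row 3: (3,1)# 2/5 ✗ · (3,2)+ 3/8 ✗ · (3,3)# 4/8 ✗ · (3,4)# 3/8 ✗ · (3,5)# 1/5 ✗
Row 4: (4,1)+ 1/3 ✗ · (4,2)# 2/6 ✗ · (4,3)+ 4/7 ✗ · (4,4)+ 4/7 ✗ · (4,5)+ 2/4 ✗
Row 5: (5,3)+ 5/7 ✗ · (5,4)+ 5/6 ✓
Row 6: (6,2)+ 1/2 ✗ · (6,3)# 0/4 ✗ · (6,4)+ 2/3 ✗
For instance (1,1) has only 1/3 same-type neighbors, below 3/4.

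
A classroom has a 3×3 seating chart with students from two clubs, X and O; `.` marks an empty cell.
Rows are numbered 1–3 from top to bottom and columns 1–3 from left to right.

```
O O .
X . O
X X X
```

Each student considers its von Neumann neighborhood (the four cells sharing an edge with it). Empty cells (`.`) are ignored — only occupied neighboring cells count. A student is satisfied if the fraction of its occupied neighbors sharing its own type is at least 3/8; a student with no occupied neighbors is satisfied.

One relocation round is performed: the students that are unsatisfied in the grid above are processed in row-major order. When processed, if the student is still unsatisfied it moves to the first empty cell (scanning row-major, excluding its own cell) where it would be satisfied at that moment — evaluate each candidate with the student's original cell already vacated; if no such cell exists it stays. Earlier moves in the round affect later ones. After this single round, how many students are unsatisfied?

0

Initially unsatisfied (in order): (2,3).
  (2,3) → (1,3).
Resulting grid:
O O O
X . .
X X X
All satisfied now.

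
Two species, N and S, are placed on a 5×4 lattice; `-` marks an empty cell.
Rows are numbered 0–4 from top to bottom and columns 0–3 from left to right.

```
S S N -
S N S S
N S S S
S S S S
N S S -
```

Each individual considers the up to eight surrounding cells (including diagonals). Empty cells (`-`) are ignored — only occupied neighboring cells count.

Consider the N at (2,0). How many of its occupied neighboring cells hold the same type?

1

Occupied neighbors of (2,0): (1,0)=S, (1,1)=N, (2,1)=S, (3,0)=S, (3,1)=S.
Same type (N): 1 of 5.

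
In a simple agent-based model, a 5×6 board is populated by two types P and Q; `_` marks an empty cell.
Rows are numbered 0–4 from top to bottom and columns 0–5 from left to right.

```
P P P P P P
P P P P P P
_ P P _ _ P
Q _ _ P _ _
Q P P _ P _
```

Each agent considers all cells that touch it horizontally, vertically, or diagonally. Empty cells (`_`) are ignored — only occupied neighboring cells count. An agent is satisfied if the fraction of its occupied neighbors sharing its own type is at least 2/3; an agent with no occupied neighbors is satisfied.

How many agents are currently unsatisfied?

3

(0,0)P 3/3 ok
(0,1)P 5/5 ok
(0,2)P 5/5 ok
(0,3)P 5/5 ok
(0,4)P 5/5 ok
(0,5)P 3/3 ok
(1,0)P 4/4 ok
(1,1)P 7/7 ok
(1,2)P 7/7 ok
(1,3)P 6/6 ok
(1,4)P 6/6 ok
(1,5)P 4/4 ok
(2,1)P 4/5 ok
(2,2)P 5/5 ok
(2,5)P 2/2 ok
(3,0)Q 1/3 unhappy
(3,3)P 3/3 ok
(4,0)Q 1/2 unhappy
(4,1)P 1/3 unhappy
(4,2)P 2/2 ok
(4,4)P 1/1 ok
Unsatisfied: (3,0), (4,0), (4,1) — 3 in total.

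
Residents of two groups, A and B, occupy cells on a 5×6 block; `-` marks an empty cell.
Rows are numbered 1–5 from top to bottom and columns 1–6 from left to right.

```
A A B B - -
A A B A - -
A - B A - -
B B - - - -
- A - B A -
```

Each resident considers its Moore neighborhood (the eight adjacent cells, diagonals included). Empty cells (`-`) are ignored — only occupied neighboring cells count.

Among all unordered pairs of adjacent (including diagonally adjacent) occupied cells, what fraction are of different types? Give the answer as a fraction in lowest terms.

Scan each occupied cell's neighbors to the right and below (and the two forward diagonals) so each pair is counted once.
From row 1: 5 unlike of 13 pairs (running 5/13).
From row 2: 5 unlike of 10 pairs (running 10/23).
From row 3: 3 unlike of 4 pairs (running 13/27).
From row 4: 2 unlike of 3 pairs (running 15/30).
From row 5: 1 unlike of 1 pairs (running 16/31).
Total adjacent occupied pairs: 31; unlike-type pairs: 16.
16/31 is already in lowest terms.

16/31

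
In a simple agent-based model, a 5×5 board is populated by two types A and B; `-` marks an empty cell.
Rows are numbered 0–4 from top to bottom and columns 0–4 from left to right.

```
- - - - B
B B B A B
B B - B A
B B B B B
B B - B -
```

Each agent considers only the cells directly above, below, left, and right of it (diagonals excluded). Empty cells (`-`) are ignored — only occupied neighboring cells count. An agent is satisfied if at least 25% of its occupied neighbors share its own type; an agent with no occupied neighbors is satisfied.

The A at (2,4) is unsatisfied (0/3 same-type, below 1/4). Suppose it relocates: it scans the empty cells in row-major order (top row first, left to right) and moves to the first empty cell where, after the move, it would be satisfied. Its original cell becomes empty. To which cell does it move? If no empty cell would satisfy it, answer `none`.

(0,3)

Vacating (2,4). Empty cells in order:
  (0,0): 0/1 same-type → still unsatisfied.
  (0,1): 0/1 same-type → still unsatisfied.
  (0,2): 0/1 same-type → still unsatisfied.
  (0,3): 1/2 same-type → satisfied — stop here.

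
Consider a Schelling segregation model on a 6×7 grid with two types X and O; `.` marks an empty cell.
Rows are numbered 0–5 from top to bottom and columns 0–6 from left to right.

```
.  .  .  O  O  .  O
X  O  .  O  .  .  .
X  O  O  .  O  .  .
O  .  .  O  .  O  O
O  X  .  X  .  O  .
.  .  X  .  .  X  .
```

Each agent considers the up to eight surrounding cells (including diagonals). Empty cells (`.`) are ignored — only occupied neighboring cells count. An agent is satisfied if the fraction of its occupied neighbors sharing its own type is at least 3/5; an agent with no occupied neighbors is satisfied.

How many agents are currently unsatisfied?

8

Row 0: (0,3)O 2/2 ok · (0,4)O 2/2 ok · (0,6)O 0/0 ok
Row 1: (1,0)X 1/3 unhappy · (1,1)O 2/4 unhappy · (1,3)O 4/4 ok
Row 2: (2,0)X 1/4 unhappy · (2,1)O 3/5 ok · (2,2)O 4/4 ok · (2,4)O 3/3 ok
Row 3: (3,0)O 2/4 unhappy · (3,3)O 2/3 ok · (3,5)O 3/3 ok · (3,6)O 2/2 ok
Row 4: (4,0)O 1/2 unhappy · (4,1)X 1/3 unhappy · (4,3)X 1/2 unhappy · (4,5)O 2/3 ok
Row 5: (5,2)X 2/2 ok · (5,5)X 0/1 unhappy
Unsatisfied: (1,0), (1,1), (2,0), (3,0), (4,0), (4,1), (4,3), (5,5) — 8 in total.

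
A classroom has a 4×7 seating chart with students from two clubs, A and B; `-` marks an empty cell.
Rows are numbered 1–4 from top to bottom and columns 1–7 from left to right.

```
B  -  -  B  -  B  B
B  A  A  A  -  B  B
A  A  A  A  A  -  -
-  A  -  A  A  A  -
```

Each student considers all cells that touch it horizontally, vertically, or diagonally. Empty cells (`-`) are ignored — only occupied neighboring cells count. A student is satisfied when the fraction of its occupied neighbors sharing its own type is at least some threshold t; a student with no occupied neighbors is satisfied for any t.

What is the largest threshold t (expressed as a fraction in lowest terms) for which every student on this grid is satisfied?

0/1

Row 1: (1,1)B 1/2 · (1,4)B 0/2 · (1,6)B 3/3 · (1,7)B 3/3
Row 2: (2,1)B 1/4 · (2,2)A 4/6 · (2,3)A 5/6 · (2,4)A 4/5 · (2,6)B 3/4 · (2,7)B 3/3
Row 3: (3,1)A 3/4 · (3,2)A 5/6 · (3,3)A 7/7 · (3,4)A 6/6 · (3,5)A 5/6
Row 4: (4,2)A 3/3 · (4,4)A 4/4 · (4,5)A 4/4 · (4,6)A 2/2
The smallest same-type fraction is 0/2 at (1,4), which reduces to 0/1. Any threshold above that leaves this student unsatisfied.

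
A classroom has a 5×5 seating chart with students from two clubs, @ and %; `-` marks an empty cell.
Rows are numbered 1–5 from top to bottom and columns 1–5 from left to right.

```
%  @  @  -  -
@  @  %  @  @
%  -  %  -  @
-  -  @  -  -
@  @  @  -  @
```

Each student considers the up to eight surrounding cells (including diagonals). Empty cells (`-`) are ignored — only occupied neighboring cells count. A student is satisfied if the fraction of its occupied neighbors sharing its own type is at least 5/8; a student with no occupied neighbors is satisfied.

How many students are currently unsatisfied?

(1,1)% 0/3 not
(1,2)@ 3/5 not
(1,3)@ 3/4 satisfied
(2,1)@ 2/4 not
(2,2)@ 3/7 not
(2,3)% 1/5 not
(2,4)@ 3/5 not
(2,5)@ 2/2 satisfied
(3,1)% 0/2 not
(3,3)% 1/4 not
(3,5)@ 2/2 satisfied
(4,3)@ 2/3 satisfied
(5,1)@ 1/1 satisfied
(5,2)@ 3/3 satisfied
(5,3)@ 2/2 satisfied
(5,5)@ 0/0 satisfied
Unsatisfied: (1,1), (1,2), (2,1), (2,2), (2,3), (2,4), (3,1), (3,3) — 8 in total.

8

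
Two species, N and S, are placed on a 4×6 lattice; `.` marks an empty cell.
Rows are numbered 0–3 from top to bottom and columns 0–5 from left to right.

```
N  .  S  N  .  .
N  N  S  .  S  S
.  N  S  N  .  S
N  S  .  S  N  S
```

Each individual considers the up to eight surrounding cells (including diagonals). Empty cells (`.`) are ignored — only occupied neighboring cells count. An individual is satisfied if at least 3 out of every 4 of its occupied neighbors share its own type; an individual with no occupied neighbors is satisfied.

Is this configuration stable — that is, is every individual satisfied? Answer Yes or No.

No

Row 0: (0,0)N 2/2 ok · (0,2)S 1/3 unhappy · (0,3)N 0/3 unhappy
Row 1: (1,0)N 3/3 ok · (1,1)N 3/6 unhappy · (1,2)S 2/6 unhappy · (1,4)S 2/4 unhappy · (1,5)S 2/2 ok
Row 2: (2,1)N 3/6 unhappy · (2,2)S 3/6 unhappy · (2,3)N 1/5 unhappy · (2,5)S 3/4 ok
Row 3: (3,0)N 1/2 unhappy · (3,1)S 1/3 unhappy · (3,3)S 1/3 unhappy · (3,4)N 1/4 unhappy · (3,5)S 1/2 unhappy
For instance (0,2) has only 1/3 same-type neighbors, below 3/4.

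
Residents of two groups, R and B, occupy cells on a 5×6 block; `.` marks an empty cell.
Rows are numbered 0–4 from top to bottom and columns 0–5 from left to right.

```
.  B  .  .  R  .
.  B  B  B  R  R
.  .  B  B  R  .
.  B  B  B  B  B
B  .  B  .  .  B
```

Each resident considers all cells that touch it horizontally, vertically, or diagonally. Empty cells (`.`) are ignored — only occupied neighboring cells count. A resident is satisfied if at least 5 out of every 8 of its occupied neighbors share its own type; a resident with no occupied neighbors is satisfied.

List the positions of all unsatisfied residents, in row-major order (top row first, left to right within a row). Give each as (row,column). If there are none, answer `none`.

(1,3), (1,4), (2,4)

Row 0: (0,1)B 2/2 ok · (0,4)R 2/3 ok
Row 1: (1,1)B 3/3 ok · (1,2)B 5/5 ok · (1,3)B 3/6 unhappy · (1,4)R 3/5 unhappy · (1,5)R 3/3 ok
Row 2: (2,2)B 7/7 ok · (2,3)B 6/8 ok · (2,4)R 2/7 unhappy
Row 3: (3,1)B 4/4 ok · (3,2)B 5/5 ok · (3,3)B 5/6 ok · (3,4)B 4/5 ok · (3,5)B 2/3 ok
Row 4: (4,0)B 1/1 ok · (4,2)B 3/3 ok · (4,5)B 2/2 ok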